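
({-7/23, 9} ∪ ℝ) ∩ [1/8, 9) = [1/8, 9)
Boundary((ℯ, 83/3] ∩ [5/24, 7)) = {7, ℯ}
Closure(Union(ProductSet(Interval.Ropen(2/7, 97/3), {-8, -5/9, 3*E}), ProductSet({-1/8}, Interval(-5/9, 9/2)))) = Union(ProductSet({-1/8}, Interval(-5/9, 9/2)), ProductSet(Interval(2/7, 97/3), {-8, -5/9, 3*E}))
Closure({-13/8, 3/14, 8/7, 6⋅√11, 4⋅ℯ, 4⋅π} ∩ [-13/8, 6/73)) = {-13/8}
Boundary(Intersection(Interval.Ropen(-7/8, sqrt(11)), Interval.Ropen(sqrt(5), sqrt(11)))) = {sqrt(11), sqrt(5)}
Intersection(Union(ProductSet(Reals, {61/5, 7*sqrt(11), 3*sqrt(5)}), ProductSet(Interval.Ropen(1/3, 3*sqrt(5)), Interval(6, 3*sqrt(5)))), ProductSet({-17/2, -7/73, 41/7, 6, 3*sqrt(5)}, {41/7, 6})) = ProductSet({41/7, 6}, {6})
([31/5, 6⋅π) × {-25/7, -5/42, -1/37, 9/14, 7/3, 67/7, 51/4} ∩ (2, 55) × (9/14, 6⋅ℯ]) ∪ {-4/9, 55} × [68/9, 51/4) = ({-4/9, 55} × [68/9, 51/4)) ∪ ([31/5, 6⋅π) × {7/3, 67/7, 51/4})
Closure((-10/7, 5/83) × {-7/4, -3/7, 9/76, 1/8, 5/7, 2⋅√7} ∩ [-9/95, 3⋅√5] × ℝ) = [-9/95, 5/83] × {-7/4, -3/7, 9/76, 1/8, 5/7, 2⋅√7}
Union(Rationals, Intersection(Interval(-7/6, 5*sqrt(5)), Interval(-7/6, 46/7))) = Union(Interval(-7/6, 46/7), Rationals)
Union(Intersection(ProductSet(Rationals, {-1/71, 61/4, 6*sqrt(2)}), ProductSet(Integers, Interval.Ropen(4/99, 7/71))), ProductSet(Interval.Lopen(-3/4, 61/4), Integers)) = ProductSet(Interval.Lopen(-3/4, 61/4), Integers)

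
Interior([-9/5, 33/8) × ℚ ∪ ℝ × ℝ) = ℝ × ℝ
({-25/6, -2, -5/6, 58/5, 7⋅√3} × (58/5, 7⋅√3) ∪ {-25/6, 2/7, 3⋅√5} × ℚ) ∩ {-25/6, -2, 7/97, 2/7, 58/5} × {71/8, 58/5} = {-25/6, 2/7} × {71/8, 58/5}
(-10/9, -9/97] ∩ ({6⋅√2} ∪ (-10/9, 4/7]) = (-10/9, -9/97]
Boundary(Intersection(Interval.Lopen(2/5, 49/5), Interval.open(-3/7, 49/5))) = {2/5, 49/5}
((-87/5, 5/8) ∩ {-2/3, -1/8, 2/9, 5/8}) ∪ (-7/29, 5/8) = {-2/3} ∪ (-7/29, 5/8)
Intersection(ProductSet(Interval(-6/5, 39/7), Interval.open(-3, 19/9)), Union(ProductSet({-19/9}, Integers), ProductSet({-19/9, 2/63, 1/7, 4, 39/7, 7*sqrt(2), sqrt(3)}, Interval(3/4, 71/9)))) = ProductSet({2/63, 1/7, 4, 39/7, sqrt(3)}, Interval.Ropen(3/4, 19/9))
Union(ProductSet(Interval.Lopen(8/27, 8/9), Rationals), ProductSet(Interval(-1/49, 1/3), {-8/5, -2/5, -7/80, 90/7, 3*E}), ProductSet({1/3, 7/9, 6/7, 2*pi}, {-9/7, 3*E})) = Union(ProductSet({1/3, 7/9, 6/7, 2*pi}, {-9/7, 3*E}), ProductSet(Interval(-1/49, 1/3), {-8/5, -2/5, -7/80, 90/7, 3*E}), ProductSet(Interval.Lopen(8/27, 8/9), Rationals))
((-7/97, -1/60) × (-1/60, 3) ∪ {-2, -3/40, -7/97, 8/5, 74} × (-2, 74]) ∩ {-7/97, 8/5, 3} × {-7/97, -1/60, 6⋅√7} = {-7/97, 8/5} × {-7/97, -1/60, 6⋅√7}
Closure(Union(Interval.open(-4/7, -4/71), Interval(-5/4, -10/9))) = Union(Interval(-5/4, -10/9), Interval(-4/7, -4/71))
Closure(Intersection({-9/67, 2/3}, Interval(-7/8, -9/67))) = {-9/67}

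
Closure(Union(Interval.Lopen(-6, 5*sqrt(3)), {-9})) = Union({-9}, Interval(-6, 5*sqrt(3)))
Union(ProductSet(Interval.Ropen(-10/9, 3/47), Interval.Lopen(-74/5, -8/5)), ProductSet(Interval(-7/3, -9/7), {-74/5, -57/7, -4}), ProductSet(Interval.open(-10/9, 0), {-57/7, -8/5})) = Union(ProductSet(Interval(-7/3, -9/7), {-74/5, -57/7, -4}), ProductSet(Interval.Ropen(-10/9, 3/47), Interval.Lopen(-74/5, -8/5)))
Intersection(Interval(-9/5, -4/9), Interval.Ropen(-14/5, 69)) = Interval(-9/5, -4/9)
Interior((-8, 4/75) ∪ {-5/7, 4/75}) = (-8, 4/75)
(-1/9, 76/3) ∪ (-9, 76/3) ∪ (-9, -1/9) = (-9, 76/3)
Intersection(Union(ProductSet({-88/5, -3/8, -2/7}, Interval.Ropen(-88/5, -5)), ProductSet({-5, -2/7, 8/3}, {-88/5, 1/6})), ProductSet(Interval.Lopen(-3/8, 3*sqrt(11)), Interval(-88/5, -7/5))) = Union(ProductSet({-2/7}, Interval.Ropen(-88/5, -5)), ProductSet({-2/7, 8/3}, {-88/5}))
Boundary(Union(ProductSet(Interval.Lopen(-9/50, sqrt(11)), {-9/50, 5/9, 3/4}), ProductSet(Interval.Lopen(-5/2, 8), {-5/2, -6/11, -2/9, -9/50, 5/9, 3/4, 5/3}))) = ProductSet(Interval(-5/2, 8), {-5/2, -6/11, -2/9, -9/50, 5/9, 3/4, 5/3})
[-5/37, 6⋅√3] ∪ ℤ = ℤ ∪ [-5/37, 6⋅√3]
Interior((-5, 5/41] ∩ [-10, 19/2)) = (-5, 5/41)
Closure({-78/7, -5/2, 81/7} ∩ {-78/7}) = {-78/7}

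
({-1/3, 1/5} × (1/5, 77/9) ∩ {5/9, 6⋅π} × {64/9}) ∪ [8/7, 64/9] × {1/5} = [8/7, 64/9] × {1/5}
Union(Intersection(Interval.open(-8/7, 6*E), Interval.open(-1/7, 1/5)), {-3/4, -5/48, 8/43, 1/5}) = Union({-3/4}, Interval.Lopen(-1/7, 1/5))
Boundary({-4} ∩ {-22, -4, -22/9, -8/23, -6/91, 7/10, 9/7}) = {-4}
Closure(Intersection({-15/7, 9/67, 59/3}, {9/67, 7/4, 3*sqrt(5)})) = {9/67}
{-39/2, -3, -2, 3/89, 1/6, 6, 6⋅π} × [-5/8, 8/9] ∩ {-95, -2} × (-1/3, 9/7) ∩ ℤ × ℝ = {-2} × (-1/3, 8/9]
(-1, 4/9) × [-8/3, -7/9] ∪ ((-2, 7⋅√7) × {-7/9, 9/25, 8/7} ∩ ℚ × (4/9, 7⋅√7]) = ((-1, 4/9) × [-8/3, -7/9]) ∪ ((ℚ ∩ (-2, 7⋅√7)) × {8/7})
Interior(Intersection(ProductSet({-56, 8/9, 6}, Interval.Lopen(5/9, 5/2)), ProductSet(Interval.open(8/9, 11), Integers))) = EmptySet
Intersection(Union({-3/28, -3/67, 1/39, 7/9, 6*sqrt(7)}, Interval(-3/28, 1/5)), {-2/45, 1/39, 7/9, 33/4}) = {-2/45, 1/39, 7/9}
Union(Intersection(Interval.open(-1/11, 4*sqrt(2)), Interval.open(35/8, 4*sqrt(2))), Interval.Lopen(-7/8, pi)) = Union(Interval.Lopen(-7/8, pi), Interval.open(35/8, 4*sqrt(2)))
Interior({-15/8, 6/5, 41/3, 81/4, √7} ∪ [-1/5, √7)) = (-1/5, √7)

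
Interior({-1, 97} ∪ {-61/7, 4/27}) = ∅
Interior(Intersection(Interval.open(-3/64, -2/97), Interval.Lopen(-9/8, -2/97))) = Interval.open(-3/64, -2/97)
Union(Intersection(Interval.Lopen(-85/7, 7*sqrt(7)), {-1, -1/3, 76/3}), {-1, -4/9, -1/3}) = {-1, -4/9, -1/3}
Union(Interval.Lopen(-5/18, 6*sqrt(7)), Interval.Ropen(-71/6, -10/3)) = Union(Interval.Ropen(-71/6, -10/3), Interval.Lopen(-5/18, 6*sqrt(7)))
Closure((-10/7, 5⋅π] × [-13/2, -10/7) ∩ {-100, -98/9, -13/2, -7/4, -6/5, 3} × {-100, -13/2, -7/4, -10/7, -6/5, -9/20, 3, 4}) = {-6/5, 3} × {-13/2, -7/4}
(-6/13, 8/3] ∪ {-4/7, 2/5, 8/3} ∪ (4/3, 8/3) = {-4/7} ∪ (-6/13, 8/3]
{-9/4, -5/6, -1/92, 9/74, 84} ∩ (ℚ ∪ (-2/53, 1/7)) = {-9/4, -5/6, -1/92, 9/74, 84}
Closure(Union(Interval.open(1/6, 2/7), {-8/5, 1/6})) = Union({-8/5}, Interval(1/6, 2/7))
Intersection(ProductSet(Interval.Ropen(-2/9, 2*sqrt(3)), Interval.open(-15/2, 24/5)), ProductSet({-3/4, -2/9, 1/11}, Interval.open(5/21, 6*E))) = ProductSet({-2/9, 1/11}, Interval.open(5/21, 24/5))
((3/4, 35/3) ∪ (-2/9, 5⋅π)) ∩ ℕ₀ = {0, 1, …, 15}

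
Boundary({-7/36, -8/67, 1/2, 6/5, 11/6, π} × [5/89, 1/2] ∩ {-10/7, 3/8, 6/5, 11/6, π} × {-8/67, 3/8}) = {6/5, 11/6, π} × {3/8}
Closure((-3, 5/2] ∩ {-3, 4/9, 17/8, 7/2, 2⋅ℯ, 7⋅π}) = {4/9, 17/8}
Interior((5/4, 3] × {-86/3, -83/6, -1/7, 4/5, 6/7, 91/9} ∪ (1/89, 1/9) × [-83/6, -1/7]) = (1/89, 1/9) × (-83/6, -1/7)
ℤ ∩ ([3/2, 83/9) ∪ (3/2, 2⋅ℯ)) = {2, 3, …, 9}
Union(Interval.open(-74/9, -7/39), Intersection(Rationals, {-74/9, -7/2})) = Interval.Ropen(-74/9, -7/39)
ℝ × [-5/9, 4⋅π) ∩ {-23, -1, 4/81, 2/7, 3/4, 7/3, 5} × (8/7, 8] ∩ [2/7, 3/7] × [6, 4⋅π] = {2/7} × [6, 8]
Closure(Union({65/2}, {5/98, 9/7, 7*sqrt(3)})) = {5/98, 9/7, 65/2, 7*sqrt(3)}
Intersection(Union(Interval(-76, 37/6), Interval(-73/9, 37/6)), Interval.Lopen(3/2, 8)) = Interval.Lopen(3/2, 37/6)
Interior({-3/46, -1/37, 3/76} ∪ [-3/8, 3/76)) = (-3/8, 3/76)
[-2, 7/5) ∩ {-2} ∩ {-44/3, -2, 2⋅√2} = {-2}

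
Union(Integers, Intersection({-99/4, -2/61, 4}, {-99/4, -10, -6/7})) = Union({-99/4}, Integers)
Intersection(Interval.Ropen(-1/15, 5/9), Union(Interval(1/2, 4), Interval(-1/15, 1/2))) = Interval.Ropen(-1/15, 5/9)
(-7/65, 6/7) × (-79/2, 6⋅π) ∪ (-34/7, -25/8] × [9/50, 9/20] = ((-34/7, -25/8] × [9/50, 9/20]) ∪ ((-7/65, 6/7) × (-79/2, 6⋅π))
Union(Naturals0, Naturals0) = Naturals0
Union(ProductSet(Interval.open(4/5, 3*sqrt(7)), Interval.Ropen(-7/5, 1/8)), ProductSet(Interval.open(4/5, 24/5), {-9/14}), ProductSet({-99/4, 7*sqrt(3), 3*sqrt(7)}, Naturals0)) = Union(ProductSet({-99/4, 7*sqrt(3), 3*sqrt(7)}, Naturals0), ProductSet(Interval.open(4/5, 3*sqrt(7)), Interval.Ropen(-7/5, 1/8)))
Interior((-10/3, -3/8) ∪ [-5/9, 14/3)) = (-10/3, 14/3)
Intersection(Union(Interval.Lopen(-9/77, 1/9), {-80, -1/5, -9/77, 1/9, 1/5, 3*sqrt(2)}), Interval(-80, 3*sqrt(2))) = Union({-80, -1/5, 1/5, 3*sqrt(2)}, Interval(-9/77, 1/9))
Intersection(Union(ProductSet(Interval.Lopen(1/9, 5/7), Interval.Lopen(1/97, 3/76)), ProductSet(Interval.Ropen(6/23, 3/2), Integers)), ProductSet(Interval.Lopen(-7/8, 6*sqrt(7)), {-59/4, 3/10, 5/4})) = EmptySet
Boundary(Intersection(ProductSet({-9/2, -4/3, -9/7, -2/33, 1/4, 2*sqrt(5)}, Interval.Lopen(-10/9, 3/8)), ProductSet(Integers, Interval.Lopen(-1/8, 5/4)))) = EmptySet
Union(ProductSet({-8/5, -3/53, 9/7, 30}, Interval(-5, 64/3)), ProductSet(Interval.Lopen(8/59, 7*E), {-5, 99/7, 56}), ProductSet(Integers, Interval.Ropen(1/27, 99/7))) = Union(ProductSet({-8/5, -3/53, 9/7, 30}, Interval(-5, 64/3)), ProductSet(Integers, Interval.Ropen(1/27, 99/7)), ProductSet(Interval.Lopen(8/59, 7*E), {-5, 99/7, 56}))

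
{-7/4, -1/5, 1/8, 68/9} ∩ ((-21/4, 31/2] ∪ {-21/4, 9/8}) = {-7/4, -1/5, 1/8, 68/9}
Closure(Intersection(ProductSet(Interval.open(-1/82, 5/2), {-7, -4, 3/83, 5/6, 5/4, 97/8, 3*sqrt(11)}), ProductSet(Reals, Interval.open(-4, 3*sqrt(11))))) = ProductSet(Interval(-1/82, 5/2), {3/83, 5/6, 5/4})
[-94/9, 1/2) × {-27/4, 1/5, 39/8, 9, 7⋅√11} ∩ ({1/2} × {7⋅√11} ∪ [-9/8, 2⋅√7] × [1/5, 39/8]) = [-9/8, 1/2) × {1/5, 39/8}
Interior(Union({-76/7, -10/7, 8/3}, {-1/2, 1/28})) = EmptySet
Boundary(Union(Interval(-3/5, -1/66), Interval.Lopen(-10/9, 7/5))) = {-10/9, 7/5}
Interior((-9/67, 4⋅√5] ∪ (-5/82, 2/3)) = (-9/67, 4⋅√5)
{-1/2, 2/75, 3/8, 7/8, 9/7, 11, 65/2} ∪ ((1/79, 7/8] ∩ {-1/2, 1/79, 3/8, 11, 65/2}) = {-1/2, 2/75, 3/8, 7/8, 9/7, 11, 65/2}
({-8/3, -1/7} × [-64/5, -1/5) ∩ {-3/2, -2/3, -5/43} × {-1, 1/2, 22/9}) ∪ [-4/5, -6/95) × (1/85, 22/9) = [-4/5, -6/95) × (1/85, 22/9)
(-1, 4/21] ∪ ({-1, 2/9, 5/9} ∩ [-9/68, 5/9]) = (-1, 4/21] ∪ {2/9, 5/9}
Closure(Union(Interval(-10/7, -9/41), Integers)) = Union(Integers, Interval(-10/7, -9/41))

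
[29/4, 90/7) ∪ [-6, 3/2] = [-6, 3/2] ∪ [29/4, 90/7)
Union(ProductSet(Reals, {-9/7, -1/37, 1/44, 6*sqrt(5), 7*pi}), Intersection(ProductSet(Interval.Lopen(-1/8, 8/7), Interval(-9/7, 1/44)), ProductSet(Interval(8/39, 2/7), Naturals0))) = Union(ProductSet(Interval(8/39, 2/7), Range(0, 1, 1)), ProductSet(Reals, {-9/7, -1/37, 1/44, 6*sqrt(5), 7*pi}))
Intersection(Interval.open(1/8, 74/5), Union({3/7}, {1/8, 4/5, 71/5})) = {3/7, 4/5, 71/5}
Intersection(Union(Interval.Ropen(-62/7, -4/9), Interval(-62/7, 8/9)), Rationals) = Intersection(Interval(-62/7, 8/9), Rationals)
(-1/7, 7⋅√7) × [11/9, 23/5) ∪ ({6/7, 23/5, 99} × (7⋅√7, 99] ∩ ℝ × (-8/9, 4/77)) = (-1/7, 7⋅√7) × [11/9, 23/5)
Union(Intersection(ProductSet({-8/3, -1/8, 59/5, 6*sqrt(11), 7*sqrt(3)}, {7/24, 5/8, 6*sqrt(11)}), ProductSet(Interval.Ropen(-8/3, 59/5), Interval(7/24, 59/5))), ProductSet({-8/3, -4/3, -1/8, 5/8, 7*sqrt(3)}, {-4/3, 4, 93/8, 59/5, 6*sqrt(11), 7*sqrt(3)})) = Union(ProductSet({-8/3, -1/8}, {7/24, 5/8}), ProductSet({-8/3, -4/3, -1/8, 5/8, 7*sqrt(3)}, {-4/3, 4, 93/8, 59/5, 6*sqrt(11), 7*sqrt(3)}))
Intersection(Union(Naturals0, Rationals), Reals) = Rationals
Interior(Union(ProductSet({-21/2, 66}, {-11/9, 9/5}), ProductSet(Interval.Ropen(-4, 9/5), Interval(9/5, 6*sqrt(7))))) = ProductSet(Interval.open(-4, 9/5), Interval.open(9/5, 6*sqrt(7)))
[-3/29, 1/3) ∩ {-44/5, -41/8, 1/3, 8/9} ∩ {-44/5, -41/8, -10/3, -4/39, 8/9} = ∅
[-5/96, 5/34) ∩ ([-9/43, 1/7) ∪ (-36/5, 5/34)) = [-5/96, 5/34)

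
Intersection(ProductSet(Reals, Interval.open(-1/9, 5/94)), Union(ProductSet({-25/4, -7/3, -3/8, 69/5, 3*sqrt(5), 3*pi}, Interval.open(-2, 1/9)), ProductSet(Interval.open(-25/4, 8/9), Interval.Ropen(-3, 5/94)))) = ProductSet(Union({69/5, 3*sqrt(5), 3*pi}, Interval.Ropen(-25/4, 8/9)), Interval.open(-1/9, 5/94))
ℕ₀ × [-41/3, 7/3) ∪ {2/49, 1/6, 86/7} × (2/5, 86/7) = (ℕ₀ × [-41/3, 7/3)) ∪ ({2/49, 1/6, 86/7} × (2/5, 86/7))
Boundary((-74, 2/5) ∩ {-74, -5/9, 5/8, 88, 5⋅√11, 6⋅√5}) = {-5/9}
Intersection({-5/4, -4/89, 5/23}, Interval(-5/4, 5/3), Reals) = {-5/4, -4/89, 5/23}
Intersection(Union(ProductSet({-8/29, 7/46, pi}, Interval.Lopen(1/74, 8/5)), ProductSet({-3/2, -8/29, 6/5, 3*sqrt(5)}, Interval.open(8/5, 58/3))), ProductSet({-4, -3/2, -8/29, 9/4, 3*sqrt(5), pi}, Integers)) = Union(ProductSet({-8/29, pi}, Range(1, 2, 1)), ProductSet({-3/2, -8/29, 3*sqrt(5)}, Range(2, 20, 1)))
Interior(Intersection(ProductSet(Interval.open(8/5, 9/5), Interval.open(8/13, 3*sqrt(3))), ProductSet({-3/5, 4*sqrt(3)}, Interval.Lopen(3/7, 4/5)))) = EmptySet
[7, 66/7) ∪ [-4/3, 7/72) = [-4/3, 7/72) ∪ [7, 66/7)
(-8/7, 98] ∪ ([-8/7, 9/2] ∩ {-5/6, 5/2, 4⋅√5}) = (-8/7, 98]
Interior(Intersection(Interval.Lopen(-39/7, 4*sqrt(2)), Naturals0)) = EmptySet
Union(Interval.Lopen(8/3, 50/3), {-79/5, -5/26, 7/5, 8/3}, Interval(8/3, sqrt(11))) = Union({-79/5, -5/26, 7/5}, Interval(8/3, 50/3))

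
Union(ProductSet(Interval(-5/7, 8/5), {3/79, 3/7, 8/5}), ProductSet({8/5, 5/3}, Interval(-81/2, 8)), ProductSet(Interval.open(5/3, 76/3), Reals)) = Union(ProductSet({8/5, 5/3}, Interval(-81/2, 8)), ProductSet(Interval(-5/7, 8/5), {3/79, 3/7, 8/5}), ProductSet(Interval.open(5/3, 76/3), Reals))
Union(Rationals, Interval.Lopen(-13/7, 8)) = Union(Interval(-13/7, 8), Rationals)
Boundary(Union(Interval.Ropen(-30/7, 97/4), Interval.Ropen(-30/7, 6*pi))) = {-30/7, 97/4}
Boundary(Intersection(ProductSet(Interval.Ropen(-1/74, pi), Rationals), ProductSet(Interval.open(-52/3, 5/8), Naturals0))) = ProductSet(Interval(-1/74, 5/8), Naturals0)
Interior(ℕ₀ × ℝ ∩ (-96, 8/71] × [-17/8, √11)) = ∅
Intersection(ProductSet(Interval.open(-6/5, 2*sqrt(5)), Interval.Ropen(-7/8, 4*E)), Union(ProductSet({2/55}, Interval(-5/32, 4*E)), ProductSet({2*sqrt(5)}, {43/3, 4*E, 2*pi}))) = ProductSet({2/55}, Interval.Ropen(-5/32, 4*E))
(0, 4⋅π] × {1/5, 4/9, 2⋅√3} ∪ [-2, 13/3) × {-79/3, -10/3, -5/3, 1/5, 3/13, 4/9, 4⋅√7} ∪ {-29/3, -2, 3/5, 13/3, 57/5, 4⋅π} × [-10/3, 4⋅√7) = ((0, 4⋅π] × {1/5, 4/9, 2⋅√3}) ∪ ([-2, 13/3) × {-79/3, -10/3, -5/3, 1/5, 3/13, 4/9, 4⋅√7}) ∪ ({-29/3, -2, 3/5, 13/3, 57/5, 4⋅π} × [-10/3, 4⋅√7))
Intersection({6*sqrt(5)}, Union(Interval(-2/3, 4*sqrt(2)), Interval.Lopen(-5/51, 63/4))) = {6*sqrt(5)}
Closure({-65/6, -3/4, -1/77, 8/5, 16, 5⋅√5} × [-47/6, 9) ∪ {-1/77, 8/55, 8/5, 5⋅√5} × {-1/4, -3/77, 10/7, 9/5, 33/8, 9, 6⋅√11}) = ({-65/6, -3/4, -1/77, 8/5, 16, 5⋅√5} × [-47/6, 9]) ∪ ({-1/77, 8/55, 8/5, 5⋅√5} × {-1/4, -3/77, 10/7, 9/5, 33/8, 9, 6⋅√11})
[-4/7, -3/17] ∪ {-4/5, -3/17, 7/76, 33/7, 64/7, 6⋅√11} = {-4/5, 7/76, 33/7, 64/7, 6⋅√11} ∪ [-4/7, -3/17]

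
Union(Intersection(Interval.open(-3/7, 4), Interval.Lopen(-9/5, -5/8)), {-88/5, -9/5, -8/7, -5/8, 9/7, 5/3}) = {-88/5, -9/5, -8/7, -5/8, 9/7, 5/3}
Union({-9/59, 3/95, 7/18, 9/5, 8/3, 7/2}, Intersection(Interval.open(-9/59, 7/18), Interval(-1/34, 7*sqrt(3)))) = Union({-9/59, 9/5, 8/3, 7/2}, Interval(-1/34, 7/18))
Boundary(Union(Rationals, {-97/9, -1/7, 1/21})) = Reals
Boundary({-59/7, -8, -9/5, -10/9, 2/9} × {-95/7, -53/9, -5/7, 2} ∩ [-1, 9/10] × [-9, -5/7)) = {2/9} × {-53/9}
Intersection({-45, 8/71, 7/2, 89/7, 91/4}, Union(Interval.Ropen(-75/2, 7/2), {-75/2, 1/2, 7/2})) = {8/71, 7/2}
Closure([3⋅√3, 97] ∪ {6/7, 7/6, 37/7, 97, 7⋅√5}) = {6/7, 7/6} ∪ [3⋅√3, 97]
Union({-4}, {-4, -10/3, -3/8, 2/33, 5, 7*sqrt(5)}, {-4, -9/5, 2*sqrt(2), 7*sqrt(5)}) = {-4, -10/3, -9/5, -3/8, 2/33, 5, 2*sqrt(2), 7*sqrt(5)}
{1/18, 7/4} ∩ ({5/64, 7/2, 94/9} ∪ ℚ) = {1/18, 7/4}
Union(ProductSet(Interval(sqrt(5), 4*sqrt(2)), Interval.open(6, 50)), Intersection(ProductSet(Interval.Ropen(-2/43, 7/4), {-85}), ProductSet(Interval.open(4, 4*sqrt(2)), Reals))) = ProductSet(Interval(sqrt(5), 4*sqrt(2)), Interval.open(6, 50))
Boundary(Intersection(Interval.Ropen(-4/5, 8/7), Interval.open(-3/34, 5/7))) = {-3/34, 5/7}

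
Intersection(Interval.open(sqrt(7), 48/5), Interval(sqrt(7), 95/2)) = Interval.open(sqrt(7), 48/5)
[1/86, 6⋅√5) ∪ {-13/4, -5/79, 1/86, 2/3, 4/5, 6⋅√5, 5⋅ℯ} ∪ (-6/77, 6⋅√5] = {-13/4, 5⋅ℯ} ∪ (-6/77, 6⋅√5]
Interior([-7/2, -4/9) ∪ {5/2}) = (-7/2, -4/9)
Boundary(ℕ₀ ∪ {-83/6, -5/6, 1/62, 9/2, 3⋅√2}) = {-83/6, -5/6, 1/62, 9/2, 3⋅√2} ∪ ℕ₀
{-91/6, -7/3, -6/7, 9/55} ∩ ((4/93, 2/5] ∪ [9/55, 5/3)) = {9/55}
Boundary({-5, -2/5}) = {-5, -2/5}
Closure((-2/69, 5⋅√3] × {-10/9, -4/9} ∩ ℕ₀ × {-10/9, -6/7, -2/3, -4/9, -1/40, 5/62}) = {0, 1, …, 8} × {-10/9, -4/9}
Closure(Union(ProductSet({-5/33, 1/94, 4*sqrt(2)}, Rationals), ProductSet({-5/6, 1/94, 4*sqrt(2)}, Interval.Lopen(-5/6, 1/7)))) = Union(ProductSet({-5/6, 1/94, 4*sqrt(2)}, Interval(-5/6, 1/7)), ProductSet({-5/33, 1/94, 4*sqrt(2)}, Reals))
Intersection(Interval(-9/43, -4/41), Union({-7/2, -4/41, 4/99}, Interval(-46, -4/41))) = Interval(-9/43, -4/41)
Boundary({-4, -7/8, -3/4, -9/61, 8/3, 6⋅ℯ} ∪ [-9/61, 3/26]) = {-4, -7/8, -3/4, -9/61, 3/26, 8/3, 6⋅ℯ}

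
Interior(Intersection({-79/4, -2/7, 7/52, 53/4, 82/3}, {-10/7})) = EmptySet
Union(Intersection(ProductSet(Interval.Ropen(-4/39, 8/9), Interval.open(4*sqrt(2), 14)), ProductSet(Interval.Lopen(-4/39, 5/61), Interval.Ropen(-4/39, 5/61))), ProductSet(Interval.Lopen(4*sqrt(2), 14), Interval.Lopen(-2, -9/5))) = ProductSet(Interval.Lopen(4*sqrt(2), 14), Interval.Lopen(-2, -9/5))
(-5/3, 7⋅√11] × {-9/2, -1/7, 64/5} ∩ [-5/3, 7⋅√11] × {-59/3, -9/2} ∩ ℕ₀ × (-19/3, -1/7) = {0, 1, …, 23} × {-9/2}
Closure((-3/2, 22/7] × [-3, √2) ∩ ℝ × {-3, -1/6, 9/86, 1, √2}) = [-3/2, 22/7] × {-3, -1/6, 9/86, 1}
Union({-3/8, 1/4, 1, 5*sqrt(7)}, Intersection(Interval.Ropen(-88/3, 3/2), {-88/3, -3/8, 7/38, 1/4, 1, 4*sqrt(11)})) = {-88/3, -3/8, 7/38, 1/4, 1, 5*sqrt(7)}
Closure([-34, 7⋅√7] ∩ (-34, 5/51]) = [-34, 5/51]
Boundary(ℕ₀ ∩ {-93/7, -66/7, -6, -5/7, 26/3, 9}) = {9}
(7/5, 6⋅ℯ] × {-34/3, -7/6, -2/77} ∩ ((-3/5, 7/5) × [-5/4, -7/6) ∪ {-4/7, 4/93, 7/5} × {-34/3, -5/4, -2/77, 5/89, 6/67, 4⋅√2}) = ∅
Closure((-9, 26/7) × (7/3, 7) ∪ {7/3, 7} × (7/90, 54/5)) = ({-9, 26/7} × [7/3, 7]) ∪ ({7/3, 7} × [7/90, 54/5]) ∪ ([-9, 26/7] × {7/3, 7}) ∪ ((-9, 26/7) × (7/3, 7))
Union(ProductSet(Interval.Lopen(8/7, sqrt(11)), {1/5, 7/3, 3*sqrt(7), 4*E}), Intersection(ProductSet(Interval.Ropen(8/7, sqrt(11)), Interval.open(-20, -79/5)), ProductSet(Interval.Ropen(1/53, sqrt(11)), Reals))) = Union(ProductSet(Interval.Ropen(8/7, sqrt(11)), Interval.open(-20, -79/5)), ProductSet(Interval.Lopen(8/7, sqrt(11)), {1/5, 7/3, 3*sqrt(7), 4*E}))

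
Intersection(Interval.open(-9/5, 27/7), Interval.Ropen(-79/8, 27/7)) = Interval.open(-9/5, 27/7)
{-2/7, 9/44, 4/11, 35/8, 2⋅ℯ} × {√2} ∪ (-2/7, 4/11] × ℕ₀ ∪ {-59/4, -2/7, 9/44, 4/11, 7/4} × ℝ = ((-2/7, 4/11] × ℕ₀) ∪ ({-59/4, -2/7, 9/44, 4/11, 7/4} × ℝ) ∪ ({-2/7, 9/44, 4/11, 35/8, 2⋅ℯ} × {√2})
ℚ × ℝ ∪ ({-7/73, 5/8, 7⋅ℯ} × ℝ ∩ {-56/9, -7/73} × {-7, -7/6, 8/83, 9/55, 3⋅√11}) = ℚ × ℝ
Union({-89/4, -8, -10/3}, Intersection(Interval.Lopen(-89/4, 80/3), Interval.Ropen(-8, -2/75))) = Union({-89/4}, Interval.Ropen(-8, -2/75))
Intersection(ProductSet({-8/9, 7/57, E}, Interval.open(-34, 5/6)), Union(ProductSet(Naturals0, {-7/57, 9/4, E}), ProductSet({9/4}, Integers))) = EmptySet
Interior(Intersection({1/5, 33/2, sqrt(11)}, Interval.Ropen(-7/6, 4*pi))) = EmptySet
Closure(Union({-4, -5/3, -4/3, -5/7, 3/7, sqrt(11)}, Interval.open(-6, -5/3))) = Union({-4/3, -5/7, 3/7, sqrt(11)}, Interval(-6, -5/3))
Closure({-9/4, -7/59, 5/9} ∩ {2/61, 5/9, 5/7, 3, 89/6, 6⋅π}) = {5/9}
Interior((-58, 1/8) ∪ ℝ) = (-∞, ∞)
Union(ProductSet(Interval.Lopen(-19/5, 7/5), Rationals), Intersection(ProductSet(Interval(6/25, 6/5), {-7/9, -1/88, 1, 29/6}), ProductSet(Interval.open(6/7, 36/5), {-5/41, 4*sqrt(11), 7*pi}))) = ProductSet(Interval.Lopen(-19/5, 7/5), Rationals)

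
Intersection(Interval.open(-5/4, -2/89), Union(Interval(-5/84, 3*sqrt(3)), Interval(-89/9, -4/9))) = Union(Interval.Lopen(-5/4, -4/9), Interval.Ropen(-5/84, -2/89))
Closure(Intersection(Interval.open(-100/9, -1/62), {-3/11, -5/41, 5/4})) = {-3/11, -5/41}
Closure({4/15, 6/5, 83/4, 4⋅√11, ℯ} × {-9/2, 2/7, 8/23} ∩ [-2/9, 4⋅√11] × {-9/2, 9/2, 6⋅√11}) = {4/15, 6/5, 4⋅√11, ℯ} × {-9/2}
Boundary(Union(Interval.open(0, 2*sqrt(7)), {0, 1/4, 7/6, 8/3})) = {0, 2*sqrt(7)}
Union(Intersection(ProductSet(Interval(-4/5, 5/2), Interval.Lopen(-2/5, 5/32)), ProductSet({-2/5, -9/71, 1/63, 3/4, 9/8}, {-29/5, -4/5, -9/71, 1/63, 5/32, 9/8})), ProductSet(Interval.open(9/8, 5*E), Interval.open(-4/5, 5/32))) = Union(ProductSet({-2/5, -9/71, 1/63, 3/4, 9/8}, {-9/71, 1/63, 5/32}), ProductSet(Interval.open(9/8, 5*E), Interval.open(-4/5, 5/32)))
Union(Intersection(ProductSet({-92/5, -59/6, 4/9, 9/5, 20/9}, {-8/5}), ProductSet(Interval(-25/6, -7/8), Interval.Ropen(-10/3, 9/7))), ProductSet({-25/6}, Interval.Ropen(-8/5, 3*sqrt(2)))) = ProductSet({-25/6}, Interval.Ropen(-8/5, 3*sqrt(2)))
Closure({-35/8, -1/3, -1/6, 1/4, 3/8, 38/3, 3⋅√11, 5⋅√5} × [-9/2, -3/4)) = {-35/8, -1/3, -1/6, 1/4, 3/8, 38/3, 3⋅√11, 5⋅√5} × [-9/2, -3/4]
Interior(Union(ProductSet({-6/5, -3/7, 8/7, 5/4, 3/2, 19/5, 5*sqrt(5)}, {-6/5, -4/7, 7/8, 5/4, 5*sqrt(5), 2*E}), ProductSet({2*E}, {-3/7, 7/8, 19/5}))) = EmptySet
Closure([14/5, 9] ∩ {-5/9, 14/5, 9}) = {14/5, 9}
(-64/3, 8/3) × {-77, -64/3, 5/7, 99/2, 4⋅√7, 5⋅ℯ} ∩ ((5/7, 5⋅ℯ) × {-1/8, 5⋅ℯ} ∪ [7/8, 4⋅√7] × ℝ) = ((5/7, 8/3) × {5⋅ℯ}) ∪ ([7/8, 8/3) × {-77, -64/3, 5/7, 99/2, 4⋅√7, 5⋅ℯ})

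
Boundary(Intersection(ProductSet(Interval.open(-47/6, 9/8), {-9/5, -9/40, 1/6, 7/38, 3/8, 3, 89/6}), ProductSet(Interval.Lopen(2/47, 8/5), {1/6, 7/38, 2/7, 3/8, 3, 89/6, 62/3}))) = ProductSet(Interval(2/47, 9/8), {1/6, 7/38, 3/8, 3, 89/6})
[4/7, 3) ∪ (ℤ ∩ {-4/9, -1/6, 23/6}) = [4/7, 3)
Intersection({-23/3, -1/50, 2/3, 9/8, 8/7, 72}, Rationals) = {-23/3, -1/50, 2/3, 9/8, 8/7, 72}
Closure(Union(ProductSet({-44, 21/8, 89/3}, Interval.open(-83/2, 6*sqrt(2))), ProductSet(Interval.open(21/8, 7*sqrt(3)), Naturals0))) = Union(ProductSet({-44, 21/8, 89/3}, Interval(-83/2, 6*sqrt(2))), ProductSet(Interval(21/8, 7*sqrt(3)), Naturals0))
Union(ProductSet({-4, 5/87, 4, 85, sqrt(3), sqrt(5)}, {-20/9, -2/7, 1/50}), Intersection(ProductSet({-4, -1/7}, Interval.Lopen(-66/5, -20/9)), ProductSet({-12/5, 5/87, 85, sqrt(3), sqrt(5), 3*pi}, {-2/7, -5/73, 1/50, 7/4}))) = ProductSet({-4, 5/87, 4, 85, sqrt(3), sqrt(5)}, {-20/9, -2/7, 1/50})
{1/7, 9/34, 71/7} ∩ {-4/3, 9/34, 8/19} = {9/34}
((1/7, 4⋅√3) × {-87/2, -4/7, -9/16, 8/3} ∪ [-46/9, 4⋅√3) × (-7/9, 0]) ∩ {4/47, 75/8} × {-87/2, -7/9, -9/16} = {4/47} × {-9/16}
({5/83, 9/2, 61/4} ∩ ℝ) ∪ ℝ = ℝ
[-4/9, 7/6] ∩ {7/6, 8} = {7/6}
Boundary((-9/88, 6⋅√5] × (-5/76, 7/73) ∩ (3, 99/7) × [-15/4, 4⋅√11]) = ({3, 6⋅√5} × [-5/76, 7/73]) ∪ ([3, 6⋅√5] × {-5/76, 7/73})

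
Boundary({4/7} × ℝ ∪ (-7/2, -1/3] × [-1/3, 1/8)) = ({4/7} × (-∞, ∞)) ∪ ({-7/2, -1/3} × [-1/3, 1/8]) ∪ ([-7/2, -1/3] × {-1/3, 1/8})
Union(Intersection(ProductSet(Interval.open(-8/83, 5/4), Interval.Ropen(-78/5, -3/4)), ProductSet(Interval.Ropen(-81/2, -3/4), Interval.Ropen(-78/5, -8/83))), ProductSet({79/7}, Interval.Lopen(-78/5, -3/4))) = ProductSet({79/7}, Interval.Lopen(-78/5, -3/4))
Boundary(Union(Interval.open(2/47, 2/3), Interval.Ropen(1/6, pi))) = {2/47, pi}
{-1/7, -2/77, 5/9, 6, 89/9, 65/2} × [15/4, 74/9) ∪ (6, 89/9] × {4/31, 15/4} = ((6, 89/9] × {4/31, 15/4}) ∪ ({-1/7, -2/77, 5/9, 6, 89/9, 65/2} × [15/4, 74/9))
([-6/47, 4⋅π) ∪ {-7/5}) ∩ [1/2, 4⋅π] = [1/2, 4⋅π)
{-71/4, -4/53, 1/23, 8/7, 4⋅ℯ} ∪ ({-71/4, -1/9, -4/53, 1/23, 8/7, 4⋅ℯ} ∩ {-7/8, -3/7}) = {-71/4, -4/53, 1/23, 8/7, 4⋅ℯ}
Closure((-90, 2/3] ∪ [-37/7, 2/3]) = [-90, 2/3]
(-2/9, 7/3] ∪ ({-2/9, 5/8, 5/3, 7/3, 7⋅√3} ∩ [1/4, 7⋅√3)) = (-2/9, 7/3]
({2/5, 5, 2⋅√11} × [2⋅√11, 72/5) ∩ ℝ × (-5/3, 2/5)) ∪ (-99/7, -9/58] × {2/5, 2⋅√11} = (-99/7, -9/58] × {2/5, 2⋅√11}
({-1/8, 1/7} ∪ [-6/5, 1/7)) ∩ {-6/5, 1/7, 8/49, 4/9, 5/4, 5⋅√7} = {-6/5, 1/7}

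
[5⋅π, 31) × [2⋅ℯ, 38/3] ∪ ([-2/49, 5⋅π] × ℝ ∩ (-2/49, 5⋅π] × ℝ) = ((-2/49, 5⋅π] × ℝ) ∪ ([5⋅π, 31) × [2⋅ℯ, 38/3])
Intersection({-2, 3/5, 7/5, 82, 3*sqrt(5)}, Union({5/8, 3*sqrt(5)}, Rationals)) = {-2, 3/5, 7/5, 82, 3*sqrt(5)}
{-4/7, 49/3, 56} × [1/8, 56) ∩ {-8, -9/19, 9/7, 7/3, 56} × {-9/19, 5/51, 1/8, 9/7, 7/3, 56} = {56} × {1/8, 9/7, 7/3}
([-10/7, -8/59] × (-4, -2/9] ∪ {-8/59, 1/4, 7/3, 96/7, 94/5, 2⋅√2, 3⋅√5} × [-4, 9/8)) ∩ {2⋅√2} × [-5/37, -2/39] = {2⋅√2} × [-5/37, -2/39]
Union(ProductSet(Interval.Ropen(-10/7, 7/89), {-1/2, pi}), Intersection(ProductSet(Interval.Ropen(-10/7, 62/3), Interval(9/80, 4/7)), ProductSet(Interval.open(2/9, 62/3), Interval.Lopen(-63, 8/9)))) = Union(ProductSet(Interval.Ropen(-10/7, 7/89), {-1/2, pi}), ProductSet(Interval.open(2/9, 62/3), Interval(9/80, 4/7)))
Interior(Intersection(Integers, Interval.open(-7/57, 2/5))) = EmptySet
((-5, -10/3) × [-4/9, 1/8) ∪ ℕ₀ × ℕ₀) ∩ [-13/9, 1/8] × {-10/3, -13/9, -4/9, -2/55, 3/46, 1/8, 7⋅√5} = ∅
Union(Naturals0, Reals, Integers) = Reals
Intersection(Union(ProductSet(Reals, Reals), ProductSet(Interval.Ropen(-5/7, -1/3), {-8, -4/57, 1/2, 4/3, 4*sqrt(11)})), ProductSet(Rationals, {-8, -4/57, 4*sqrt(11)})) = ProductSet(Rationals, {-8, -4/57, 4*sqrt(11)})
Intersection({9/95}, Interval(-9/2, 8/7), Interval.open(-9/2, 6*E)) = {9/95}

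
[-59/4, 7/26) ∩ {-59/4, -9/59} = {-59/4, -9/59}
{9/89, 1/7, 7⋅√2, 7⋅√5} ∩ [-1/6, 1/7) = {9/89}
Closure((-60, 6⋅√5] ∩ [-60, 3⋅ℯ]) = [-60, 3⋅ℯ]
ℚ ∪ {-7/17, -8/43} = ℚ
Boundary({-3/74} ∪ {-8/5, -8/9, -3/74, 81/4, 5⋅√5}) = {-8/5, -8/9, -3/74, 81/4, 5⋅√5}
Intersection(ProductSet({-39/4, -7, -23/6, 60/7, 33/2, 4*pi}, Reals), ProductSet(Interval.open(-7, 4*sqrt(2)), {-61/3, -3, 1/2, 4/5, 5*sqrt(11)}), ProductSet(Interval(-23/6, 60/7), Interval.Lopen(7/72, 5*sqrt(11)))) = ProductSet({-23/6}, {1/2, 4/5, 5*sqrt(11)})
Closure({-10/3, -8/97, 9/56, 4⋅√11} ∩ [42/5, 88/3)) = {4⋅√11}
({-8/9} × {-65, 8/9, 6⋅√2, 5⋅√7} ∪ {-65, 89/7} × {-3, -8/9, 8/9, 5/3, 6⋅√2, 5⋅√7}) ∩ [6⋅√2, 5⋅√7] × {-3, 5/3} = {89/7} × {-3, 5/3}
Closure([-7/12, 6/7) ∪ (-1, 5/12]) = [-1, 6/7]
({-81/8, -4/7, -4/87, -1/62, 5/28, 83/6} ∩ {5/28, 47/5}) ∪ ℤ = ℤ ∪ {5/28}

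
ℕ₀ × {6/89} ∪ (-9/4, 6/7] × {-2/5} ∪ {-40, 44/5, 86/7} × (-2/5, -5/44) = (ℕ₀ × {6/89}) ∪ ((-9/4, 6/7] × {-2/5}) ∪ ({-40, 44/5, 86/7} × (-2/5, -5/44))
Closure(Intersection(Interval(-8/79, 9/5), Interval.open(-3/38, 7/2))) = Interval(-3/38, 9/5)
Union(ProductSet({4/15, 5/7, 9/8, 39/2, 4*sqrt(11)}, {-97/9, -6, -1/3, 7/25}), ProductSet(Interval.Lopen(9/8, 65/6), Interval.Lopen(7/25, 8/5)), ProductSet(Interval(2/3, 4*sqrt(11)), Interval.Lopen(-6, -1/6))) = Union(ProductSet({4/15, 5/7, 9/8, 39/2, 4*sqrt(11)}, {-97/9, -6, -1/3, 7/25}), ProductSet(Interval(2/3, 4*sqrt(11)), Interval.Lopen(-6, -1/6)), ProductSet(Interval.Lopen(9/8, 65/6), Interval.Lopen(7/25, 8/5)))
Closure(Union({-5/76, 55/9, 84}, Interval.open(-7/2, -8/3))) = Union({-5/76, 55/9, 84}, Interval(-7/2, -8/3))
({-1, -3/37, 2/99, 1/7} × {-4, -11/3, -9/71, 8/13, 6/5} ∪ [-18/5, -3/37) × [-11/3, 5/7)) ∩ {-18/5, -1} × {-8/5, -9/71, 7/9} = {-18/5, -1} × {-8/5, -9/71}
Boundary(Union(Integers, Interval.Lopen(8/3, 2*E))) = Union(Complement(Integers, Interval.open(8/3, 2*E)), {8/3, 2*E})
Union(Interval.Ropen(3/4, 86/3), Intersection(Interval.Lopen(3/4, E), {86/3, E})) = Interval.Ropen(3/4, 86/3)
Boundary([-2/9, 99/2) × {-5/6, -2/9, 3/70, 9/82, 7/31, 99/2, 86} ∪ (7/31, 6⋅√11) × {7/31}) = [-2/9, 99/2] × {-5/6, -2/9, 3/70, 9/82, 7/31, 99/2, 86}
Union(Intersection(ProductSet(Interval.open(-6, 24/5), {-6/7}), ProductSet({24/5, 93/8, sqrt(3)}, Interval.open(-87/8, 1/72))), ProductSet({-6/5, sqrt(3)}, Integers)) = Union(ProductSet({sqrt(3)}, {-6/7}), ProductSet({-6/5, sqrt(3)}, Integers))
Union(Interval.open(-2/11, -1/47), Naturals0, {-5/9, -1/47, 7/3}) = Union({-5/9, 7/3}, Interval.Lopen(-2/11, -1/47), Naturals0)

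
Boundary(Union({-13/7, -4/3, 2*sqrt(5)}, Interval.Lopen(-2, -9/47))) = {-2, -9/47, 2*sqrt(5)}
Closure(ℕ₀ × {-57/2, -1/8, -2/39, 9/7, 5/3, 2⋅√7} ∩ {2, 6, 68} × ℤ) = ∅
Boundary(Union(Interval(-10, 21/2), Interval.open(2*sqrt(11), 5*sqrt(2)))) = {-10, 21/2}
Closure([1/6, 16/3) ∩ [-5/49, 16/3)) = [1/6, 16/3]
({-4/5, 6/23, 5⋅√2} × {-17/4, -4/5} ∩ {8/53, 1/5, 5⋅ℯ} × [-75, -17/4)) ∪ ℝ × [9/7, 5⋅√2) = ℝ × [9/7, 5⋅√2)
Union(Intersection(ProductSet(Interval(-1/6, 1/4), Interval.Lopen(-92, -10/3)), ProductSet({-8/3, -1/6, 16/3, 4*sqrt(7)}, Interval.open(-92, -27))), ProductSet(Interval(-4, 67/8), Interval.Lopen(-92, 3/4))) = ProductSet(Interval(-4, 67/8), Interval.Lopen(-92, 3/4))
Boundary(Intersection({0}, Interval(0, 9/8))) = {0}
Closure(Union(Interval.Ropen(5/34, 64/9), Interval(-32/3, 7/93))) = Union(Interval(-32/3, 7/93), Interval(5/34, 64/9))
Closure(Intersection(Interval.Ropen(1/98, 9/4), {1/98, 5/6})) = {1/98, 5/6}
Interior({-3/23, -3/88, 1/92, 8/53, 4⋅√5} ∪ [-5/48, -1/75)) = (-5/48, -1/75)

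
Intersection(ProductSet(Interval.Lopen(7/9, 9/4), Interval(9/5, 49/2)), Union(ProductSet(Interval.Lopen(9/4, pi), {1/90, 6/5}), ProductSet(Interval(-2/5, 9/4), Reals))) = ProductSet(Interval.Lopen(7/9, 9/4), Interval(9/5, 49/2))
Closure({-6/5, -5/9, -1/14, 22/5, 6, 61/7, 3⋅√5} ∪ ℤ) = ℤ ∪ {-6/5, -5/9, -1/14, 22/5, 61/7, 3⋅√5}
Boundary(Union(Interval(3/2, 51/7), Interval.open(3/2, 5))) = {3/2, 51/7}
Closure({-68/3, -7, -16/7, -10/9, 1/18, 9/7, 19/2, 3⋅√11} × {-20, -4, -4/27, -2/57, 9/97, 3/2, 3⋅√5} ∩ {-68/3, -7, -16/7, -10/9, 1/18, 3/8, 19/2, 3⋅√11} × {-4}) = {-68/3, -7, -16/7, -10/9, 1/18, 19/2, 3⋅√11} × {-4}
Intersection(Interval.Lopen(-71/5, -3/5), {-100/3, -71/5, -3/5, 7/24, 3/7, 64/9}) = {-3/5}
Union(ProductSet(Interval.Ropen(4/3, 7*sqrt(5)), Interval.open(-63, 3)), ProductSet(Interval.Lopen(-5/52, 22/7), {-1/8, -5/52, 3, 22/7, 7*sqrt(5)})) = Union(ProductSet(Interval.Lopen(-5/52, 22/7), {-1/8, -5/52, 3, 22/7, 7*sqrt(5)}), ProductSet(Interval.Ropen(4/3, 7*sqrt(5)), Interval.open(-63, 3)))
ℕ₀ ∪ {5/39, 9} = ℕ₀ ∪ {5/39}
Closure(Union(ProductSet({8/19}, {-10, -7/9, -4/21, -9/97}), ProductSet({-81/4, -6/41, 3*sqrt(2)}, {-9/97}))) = Union(ProductSet({8/19}, {-10, -7/9, -4/21, -9/97}), ProductSet({-81/4, -6/41, 3*sqrt(2)}, {-9/97}))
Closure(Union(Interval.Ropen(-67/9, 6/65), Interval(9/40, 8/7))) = Union(Interval(-67/9, 6/65), Interval(9/40, 8/7))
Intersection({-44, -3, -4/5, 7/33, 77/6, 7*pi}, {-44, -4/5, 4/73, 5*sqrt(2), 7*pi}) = {-44, -4/5, 7*pi}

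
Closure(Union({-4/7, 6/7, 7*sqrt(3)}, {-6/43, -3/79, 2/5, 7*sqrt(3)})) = {-4/7, -6/43, -3/79, 2/5, 6/7, 7*sqrt(3)}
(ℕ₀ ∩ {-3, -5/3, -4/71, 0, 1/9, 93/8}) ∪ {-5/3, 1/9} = {-5/3, 0, 1/9}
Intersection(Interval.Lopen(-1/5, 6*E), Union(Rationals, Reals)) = Interval.Lopen(-1/5, 6*E)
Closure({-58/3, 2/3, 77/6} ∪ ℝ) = ℝ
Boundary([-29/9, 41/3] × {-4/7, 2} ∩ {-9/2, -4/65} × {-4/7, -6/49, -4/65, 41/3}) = {-4/65} × {-4/7}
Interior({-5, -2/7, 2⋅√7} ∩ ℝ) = ∅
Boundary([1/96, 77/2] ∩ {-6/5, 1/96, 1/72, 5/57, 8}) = {1/96, 1/72, 5/57, 8}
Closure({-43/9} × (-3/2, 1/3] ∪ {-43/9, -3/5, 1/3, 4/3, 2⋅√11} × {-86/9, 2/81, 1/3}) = ({-43/9} × [-3/2, 1/3]) ∪ ({-43/9, -3/5, 1/3, 4/3, 2⋅√11} × {-86/9, 2/81, 1/3})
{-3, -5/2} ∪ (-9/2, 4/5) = (-9/2, 4/5)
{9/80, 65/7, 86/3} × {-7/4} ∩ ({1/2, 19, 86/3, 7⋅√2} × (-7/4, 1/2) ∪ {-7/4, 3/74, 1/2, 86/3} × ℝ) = {86/3} × {-7/4}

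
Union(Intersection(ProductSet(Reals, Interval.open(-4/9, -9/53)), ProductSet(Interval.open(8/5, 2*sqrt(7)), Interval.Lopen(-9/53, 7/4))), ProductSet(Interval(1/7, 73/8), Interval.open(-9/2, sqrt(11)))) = ProductSet(Interval(1/7, 73/8), Interval.open(-9/2, sqrt(11)))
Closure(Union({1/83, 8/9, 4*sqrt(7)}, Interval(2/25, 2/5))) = Union({1/83, 8/9, 4*sqrt(7)}, Interval(2/25, 2/5))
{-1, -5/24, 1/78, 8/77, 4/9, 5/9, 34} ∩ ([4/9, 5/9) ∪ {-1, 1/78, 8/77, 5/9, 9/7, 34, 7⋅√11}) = {-1, 1/78, 8/77, 4/9, 5/9, 34}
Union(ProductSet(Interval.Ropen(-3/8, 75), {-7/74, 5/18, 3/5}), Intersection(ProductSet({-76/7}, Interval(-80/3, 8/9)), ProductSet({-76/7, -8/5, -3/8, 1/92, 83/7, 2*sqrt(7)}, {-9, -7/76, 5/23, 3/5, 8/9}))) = Union(ProductSet({-76/7}, {-9, -7/76, 5/23, 3/5, 8/9}), ProductSet(Interval.Ropen(-3/8, 75), {-7/74, 5/18, 3/5}))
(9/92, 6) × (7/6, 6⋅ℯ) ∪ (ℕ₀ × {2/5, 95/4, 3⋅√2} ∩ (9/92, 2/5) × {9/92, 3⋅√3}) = (9/92, 6) × (7/6, 6⋅ℯ)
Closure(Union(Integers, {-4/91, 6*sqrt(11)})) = Union({-4/91, 6*sqrt(11)}, Integers)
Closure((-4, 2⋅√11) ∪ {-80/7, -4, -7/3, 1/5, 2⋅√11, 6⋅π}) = {-80/7, 6⋅π} ∪ [-4, 2⋅√11]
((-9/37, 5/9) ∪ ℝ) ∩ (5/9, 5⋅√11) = (5/9, 5⋅√11)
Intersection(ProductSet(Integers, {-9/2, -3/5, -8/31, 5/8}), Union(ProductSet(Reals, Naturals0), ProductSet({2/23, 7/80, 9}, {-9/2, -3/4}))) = ProductSet({9}, {-9/2})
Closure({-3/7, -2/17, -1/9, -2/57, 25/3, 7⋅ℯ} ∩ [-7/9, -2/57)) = {-3/7, -2/17, -1/9}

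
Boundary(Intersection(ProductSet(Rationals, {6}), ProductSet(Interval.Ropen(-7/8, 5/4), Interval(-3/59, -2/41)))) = EmptySet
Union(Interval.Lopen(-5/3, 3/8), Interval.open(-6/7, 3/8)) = Interval.Lopen(-5/3, 3/8)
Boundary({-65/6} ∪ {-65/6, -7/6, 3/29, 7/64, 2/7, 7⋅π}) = {-65/6, -7/6, 3/29, 7/64, 2/7, 7⋅π}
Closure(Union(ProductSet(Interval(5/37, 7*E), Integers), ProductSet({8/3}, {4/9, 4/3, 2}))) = Union(ProductSet({8/3}, {4/9, 4/3, 2}), ProductSet(Interval(5/37, 7*E), Integers))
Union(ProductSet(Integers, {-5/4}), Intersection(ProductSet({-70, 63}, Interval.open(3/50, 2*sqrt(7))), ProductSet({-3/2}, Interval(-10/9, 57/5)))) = ProductSet(Integers, {-5/4})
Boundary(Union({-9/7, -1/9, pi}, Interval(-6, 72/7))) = {-6, 72/7}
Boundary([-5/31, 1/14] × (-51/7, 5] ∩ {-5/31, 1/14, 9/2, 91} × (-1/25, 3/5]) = {-5/31, 1/14} × [-1/25, 3/5]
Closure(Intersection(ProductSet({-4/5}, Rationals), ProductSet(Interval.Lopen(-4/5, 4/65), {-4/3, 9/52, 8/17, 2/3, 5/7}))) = EmptySet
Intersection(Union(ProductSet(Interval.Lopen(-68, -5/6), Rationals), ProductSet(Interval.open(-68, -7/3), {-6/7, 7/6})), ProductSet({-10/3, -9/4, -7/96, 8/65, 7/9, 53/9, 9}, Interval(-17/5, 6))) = ProductSet({-10/3, -9/4}, Intersection(Interval(-17/5, 6), Rationals))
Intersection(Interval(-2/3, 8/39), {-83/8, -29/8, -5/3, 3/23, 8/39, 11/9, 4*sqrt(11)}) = {3/23, 8/39}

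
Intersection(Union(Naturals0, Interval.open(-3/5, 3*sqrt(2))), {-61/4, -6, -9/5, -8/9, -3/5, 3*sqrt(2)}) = EmptySet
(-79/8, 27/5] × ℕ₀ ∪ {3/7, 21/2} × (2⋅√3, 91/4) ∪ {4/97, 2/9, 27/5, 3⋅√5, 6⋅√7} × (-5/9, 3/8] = ((-79/8, 27/5] × ℕ₀) ∪ ({3/7, 21/2} × (2⋅√3, 91/4)) ∪ ({4/97, 2/9, 27/5, 3⋅√5, 6⋅√7} × (-5/9, 3/8])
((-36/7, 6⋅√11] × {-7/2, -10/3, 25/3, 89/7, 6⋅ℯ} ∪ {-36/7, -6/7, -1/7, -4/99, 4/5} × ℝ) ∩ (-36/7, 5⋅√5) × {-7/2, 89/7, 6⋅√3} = ((-36/7, 5⋅√5) × {-7/2, 89/7}) ∪ ({-6/7, -1/7, -4/99, 4/5} × {-7/2, 89/7, 6⋅√3})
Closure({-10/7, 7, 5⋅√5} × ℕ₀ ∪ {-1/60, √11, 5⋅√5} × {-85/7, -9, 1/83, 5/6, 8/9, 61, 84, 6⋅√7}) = ({-10/7, 7, 5⋅√5} × ℕ₀) ∪ ({-1/60, √11, 5⋅√5} × {-85/7, -9, 1/83, 5/6, 8/9, 61, 84, 6⋅√7})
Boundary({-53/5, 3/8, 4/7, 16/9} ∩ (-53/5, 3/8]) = {3/8}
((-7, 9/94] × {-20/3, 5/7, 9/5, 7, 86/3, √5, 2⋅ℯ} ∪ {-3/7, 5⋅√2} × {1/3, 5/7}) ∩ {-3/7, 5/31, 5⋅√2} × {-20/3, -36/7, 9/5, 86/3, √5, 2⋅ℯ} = {-3/7} × {-20/3, 9/5, 86/3, √5, 2⋅ℯ}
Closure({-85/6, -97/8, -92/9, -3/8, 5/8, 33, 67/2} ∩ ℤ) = {33}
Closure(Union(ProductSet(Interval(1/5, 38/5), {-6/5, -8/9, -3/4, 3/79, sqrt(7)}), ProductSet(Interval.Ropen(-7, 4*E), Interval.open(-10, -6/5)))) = Union(ProductSet({-7, 4*E}, Interval(-10, -6/5)), ProductSet(Interval(-7, 4*E), {-10, -6/5}), ProductSet(Interval.Ropen(-7, 4*E), Interval.open(-10, -6/5)), ProductSet(Interval(1/5, 38/5), {-6/5, -8/9, -3/4, 3/79, sqrt(7)}))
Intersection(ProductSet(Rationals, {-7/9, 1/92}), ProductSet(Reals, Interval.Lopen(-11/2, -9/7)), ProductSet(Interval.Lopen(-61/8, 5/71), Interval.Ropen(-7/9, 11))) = EmptySet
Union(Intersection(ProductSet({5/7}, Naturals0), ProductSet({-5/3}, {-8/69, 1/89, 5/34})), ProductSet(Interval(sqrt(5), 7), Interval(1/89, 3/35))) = ProductSet(Interval(sqrt(5), 7), Interval(1/89, 3/35))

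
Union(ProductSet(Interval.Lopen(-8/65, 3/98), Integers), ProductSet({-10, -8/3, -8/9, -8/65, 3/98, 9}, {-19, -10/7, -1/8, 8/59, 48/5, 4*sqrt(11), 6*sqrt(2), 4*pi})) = Union(ProductSet({-10, -8/3, -8/9, -8/65, 3/98, 9}, {-19, -10/7, -1/8, 8/59, 48/5, 4*sqrt(11), 6*sqrt(2), 4*pi}), ProductSet(Interval.Lopen(-8/65, 3/98), Integers))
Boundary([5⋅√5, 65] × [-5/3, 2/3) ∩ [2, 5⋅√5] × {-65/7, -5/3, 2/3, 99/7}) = {5⋅√5} × {-5/3}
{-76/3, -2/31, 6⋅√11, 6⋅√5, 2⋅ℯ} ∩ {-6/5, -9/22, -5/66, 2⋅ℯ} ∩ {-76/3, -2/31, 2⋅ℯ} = {2⋅ℯ}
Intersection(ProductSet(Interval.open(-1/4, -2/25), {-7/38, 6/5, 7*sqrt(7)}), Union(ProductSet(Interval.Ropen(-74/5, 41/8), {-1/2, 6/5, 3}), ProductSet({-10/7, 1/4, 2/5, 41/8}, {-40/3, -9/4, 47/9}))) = ProductSet(Interval.open(-1/4, -2/25), {6/5})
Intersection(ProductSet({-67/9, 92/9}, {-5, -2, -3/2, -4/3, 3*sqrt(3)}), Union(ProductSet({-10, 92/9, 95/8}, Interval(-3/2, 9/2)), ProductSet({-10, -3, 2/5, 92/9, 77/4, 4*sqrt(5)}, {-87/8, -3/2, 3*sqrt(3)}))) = ProductSet({92/9}, {-3/2, -4/3, 3*sqrt(3)})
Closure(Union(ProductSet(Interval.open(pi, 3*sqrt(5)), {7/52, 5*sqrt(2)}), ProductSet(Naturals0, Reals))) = Union(ProductSet(Interval(pi, 3*sqrt(5)), {7/52, 5*sqrt(2)}), ProductSet(Naturals0, Reals))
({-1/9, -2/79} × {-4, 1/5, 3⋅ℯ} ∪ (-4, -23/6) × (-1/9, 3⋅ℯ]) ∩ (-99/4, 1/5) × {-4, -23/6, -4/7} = {-1/9, -2/79} × {-4}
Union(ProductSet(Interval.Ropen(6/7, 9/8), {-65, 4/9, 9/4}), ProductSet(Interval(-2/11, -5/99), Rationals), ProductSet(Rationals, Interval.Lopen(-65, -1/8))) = Union(ProductSet(Interval(-2/11, -5/99), Rationals), ProductSet(Interval.Ropen(6/7, 9/8), {-65, 4/9, 9/4}), ProductSet(Rationals, Interval.Lopen(-65, -1/8)))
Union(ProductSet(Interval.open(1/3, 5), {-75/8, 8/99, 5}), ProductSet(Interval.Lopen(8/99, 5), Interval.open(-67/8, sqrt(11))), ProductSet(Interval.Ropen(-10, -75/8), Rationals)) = Union(ProductSet(Interval.Ropen(-10, -75/8), Rationals), ProductSet(Interval.Lopen(8/99, 5), Interval.open(-67/8, sqrt(11))), ProductSet(Interval.open(1/3, 5), {-75/8, 8/99, 5}))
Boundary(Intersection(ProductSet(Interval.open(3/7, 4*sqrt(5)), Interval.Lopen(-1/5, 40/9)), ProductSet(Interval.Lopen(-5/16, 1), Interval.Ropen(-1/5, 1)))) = Union(ProductSet({3/7, 1}, Interval(-1/5, 1)), ProductSet(Interval(3/7, 1), {-1/5, 1}))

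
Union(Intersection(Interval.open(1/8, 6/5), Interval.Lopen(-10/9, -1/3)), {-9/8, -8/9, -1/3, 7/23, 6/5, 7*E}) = {-9/8, -8/9, -1/3, 7/23, 6/5, 7*E}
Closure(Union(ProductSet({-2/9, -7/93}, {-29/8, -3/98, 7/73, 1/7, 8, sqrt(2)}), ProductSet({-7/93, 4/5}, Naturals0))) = Union(ProductSet({-2/9, -7/93}, {-29/8, -3/98, 7/73, 1/7, 8, sqrt(2)}), ProductSet({-7/93, 4/5}, Naturals0))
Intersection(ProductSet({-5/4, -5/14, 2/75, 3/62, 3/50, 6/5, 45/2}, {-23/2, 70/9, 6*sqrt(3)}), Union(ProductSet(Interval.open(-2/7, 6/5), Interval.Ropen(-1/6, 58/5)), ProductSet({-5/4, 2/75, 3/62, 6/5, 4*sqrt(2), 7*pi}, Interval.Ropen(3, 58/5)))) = ProductSet({-5/4, 2/75, 3/62, 3/50, 6/5}, {70/9, 6*sqrt(3)})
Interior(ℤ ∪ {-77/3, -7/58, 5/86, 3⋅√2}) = ∅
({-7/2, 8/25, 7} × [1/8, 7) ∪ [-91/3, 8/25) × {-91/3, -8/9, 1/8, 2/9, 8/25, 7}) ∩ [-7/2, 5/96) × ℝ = ({-7/2} × [1/8, 7)) ∪ ([-7/2, 5/96) × {-91/3, -8/9, 1/8, 2/9, 8/25, 7})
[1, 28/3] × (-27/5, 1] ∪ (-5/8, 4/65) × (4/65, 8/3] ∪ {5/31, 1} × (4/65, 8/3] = ([1, 28/3] × (-27/5, 1]) ∪ (((-5/8, 4/65) ∪ {5/31, 1}) × (4/65, 8/3])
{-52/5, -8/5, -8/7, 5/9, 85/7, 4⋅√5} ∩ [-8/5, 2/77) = {-8/5, -8/7}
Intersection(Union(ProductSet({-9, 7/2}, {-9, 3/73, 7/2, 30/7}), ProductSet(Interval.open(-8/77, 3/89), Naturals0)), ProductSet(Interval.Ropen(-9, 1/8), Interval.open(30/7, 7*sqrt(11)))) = ProductSet(Interval.open(-8/77, 3/89), Range(5, 24, 1))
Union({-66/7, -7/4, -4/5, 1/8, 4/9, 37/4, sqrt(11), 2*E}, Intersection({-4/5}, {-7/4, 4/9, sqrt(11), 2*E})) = {-66/7, -7/4, -4/5, 1/8, 4/9, 37/4, sqrt(11), 2*E}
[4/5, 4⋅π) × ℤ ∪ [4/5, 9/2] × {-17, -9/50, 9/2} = ([4/5, 4⋅π) × ℤ) ∪ ([4/5, 9/2] × {-17, -9/50, 9/2})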